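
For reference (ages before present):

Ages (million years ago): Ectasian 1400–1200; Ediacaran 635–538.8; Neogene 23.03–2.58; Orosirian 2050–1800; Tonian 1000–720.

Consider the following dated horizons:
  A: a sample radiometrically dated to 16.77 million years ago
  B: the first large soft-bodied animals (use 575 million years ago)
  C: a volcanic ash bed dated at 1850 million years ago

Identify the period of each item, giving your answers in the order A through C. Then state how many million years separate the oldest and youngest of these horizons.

Match each age against the start–end ranges in the excerpt: A = 16.77 Ma → Neogene (23.03–2.58); B = 575 Ma → Ediacaran (635–538.8); C = 1850 Ma → Orosirian (2050–1800).
The largest age is 1850 Ma and the smallest is 16.77 Ma; their difference is 1833.23 Myr.

A — Neogene; B — Ediacaran; C — Orosirian; span 1833.23 million years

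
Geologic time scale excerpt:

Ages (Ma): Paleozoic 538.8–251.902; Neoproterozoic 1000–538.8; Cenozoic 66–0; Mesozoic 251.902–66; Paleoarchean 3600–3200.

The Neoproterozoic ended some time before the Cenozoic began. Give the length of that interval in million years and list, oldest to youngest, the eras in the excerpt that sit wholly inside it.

End of Neoproterozoic = 538.8 Ma; start of Cenozoic = 66 Ma.
Gap = 538.8 − 66 = 472.8 Myr.
Eras wholly inside 538.8–66 Ma: Paleozoic (538.8–251.902), Mesozoic (251.902–66).

472.8 million years; Paleozoic, Mesozoic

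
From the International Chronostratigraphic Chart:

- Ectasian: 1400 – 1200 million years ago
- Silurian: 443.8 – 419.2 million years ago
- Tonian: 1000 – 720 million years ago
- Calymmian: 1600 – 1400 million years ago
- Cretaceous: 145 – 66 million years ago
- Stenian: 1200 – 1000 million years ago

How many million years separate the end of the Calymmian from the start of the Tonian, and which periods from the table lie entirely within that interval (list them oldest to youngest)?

400 million years; Ectasian, Stenian

End of Calymmian = 1400 Ma; start of Tonian = 1000 Ma.
Gap = 1400 − 1000 = 400 Myr.
Periods wholly inside 1400–1000 Ma: Ectasian (1400–1200), Stenian (1200–1000).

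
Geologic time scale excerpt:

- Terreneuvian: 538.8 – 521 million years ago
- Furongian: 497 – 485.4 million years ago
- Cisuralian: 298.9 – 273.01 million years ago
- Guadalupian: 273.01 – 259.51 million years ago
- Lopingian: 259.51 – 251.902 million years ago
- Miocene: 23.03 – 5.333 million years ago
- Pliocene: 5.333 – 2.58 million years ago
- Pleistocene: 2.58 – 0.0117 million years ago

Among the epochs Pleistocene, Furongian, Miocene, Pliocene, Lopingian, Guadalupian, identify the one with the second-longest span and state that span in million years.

Durations: Pleistocene 2.5683; Furongian 11.6; Miocene 17.697; Pliocene 2.753; Lopingian 7.608; Guadalupian 13.5 Myr.
Sorted longest-first: Miocene (17.697), Guadalupian (13.5), Furongian (11.6), Lopingian (7.608), Pliocene (2.753), Pleistocene (2.5683).
The second longest is Guadalupian at 13.5 Myr.

Guadalupian, 13.5 million years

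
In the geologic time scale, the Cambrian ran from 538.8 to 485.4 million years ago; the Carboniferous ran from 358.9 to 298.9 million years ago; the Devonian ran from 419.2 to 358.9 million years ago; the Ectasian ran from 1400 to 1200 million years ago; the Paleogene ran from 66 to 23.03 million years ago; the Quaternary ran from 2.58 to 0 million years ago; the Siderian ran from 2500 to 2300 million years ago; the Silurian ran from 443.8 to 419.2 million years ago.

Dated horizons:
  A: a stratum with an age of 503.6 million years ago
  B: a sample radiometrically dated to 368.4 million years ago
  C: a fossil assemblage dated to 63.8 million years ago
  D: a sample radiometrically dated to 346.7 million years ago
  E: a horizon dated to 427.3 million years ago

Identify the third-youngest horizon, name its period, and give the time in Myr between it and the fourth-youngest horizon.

Smaller Ma means younger, so youngest first: C 63.8 < D 346.7 < B 368.4 < E 427.3 < A 503.6.
Counting 3 along gives B (368.4 Ma); the excerpt puts that inside the Devonian, 419.2–358.9 Ma.
Next in line is E (427.3 Ma), and 427.3 − 368.4 = 58.9 Myr.

B, in the Devonian; 58.9 million years to E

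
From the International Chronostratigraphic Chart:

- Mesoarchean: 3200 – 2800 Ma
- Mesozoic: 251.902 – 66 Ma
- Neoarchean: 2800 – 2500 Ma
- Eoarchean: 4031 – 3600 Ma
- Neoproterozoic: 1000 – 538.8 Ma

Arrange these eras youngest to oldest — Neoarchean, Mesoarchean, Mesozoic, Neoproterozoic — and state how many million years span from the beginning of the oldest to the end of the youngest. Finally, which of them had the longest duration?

Start ages (Ma): Mesoarchean 3200, Neoarchean 2800, Neoproterozoic 1000, Mesozoic 251.902.
Ordered youngest to oldest: Mesozoic, Neoproterozoic, Neoarchean, Mesoarchean.
Span = 3200 − 66 = 3134 Myr.
Durations: Neoproterozoic 461.2, Neoarchean 300, Mesoarchean 400, Mesozoic 185.902 → longest is Neoproterozoic (461.2 Myr).

Mesozoic → Neoproterozoic → Neoarchean → Mesoarchean; total span 3134 Myr; longest is Neoproterozoic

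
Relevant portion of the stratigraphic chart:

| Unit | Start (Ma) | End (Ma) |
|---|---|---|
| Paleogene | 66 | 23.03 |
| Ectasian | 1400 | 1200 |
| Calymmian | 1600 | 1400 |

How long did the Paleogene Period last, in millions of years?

66 − 23.03 = 42.97 million years.

42.97 million years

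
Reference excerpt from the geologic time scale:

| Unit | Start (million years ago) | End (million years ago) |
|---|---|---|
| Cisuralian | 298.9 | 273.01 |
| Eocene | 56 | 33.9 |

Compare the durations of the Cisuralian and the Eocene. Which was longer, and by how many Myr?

Cisuralian: 298.9 − 273.01 = 25.89 Myr.
Eocene: 56 − 33.9 = 22.1 Myr.
Difference: 25.89 − 22.1 = 3.79 Myr, so the Cisuralian was longer.

Cisuralian, by 3.79 million years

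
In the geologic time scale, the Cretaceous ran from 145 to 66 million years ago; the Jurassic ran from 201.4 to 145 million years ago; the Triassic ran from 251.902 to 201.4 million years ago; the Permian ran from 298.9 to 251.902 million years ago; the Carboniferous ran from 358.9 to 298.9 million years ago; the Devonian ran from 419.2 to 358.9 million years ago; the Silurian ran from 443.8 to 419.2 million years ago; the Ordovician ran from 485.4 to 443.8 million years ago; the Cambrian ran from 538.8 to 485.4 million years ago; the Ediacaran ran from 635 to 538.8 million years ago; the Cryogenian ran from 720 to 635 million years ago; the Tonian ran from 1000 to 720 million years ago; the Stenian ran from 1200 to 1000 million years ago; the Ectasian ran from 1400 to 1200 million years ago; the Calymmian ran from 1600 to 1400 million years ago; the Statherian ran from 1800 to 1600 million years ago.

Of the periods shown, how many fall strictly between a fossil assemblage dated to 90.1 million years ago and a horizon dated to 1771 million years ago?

The older date is 1771 Ma and the younger is 90.1 Ma.
Periods with start < 1771 and end > 90.1 Ma: Calymmian (1600–1400), Ectasian (1400–1200), Stenian (1200–1000), Tonian (1000–720), Cryogenian (720–635), Ediacaran (635–538.8), Cambrian (538.8–485.4), Ordovician (485.4–443.8), Silurian (443.8–419.2), Devonian (419.2–358.9), Carboniferous (358.9–298.9), Permian (298.9–251.902), Triassic (251.902–201.4), Jurassic (201.4–145).
That is 14 complete periods.

14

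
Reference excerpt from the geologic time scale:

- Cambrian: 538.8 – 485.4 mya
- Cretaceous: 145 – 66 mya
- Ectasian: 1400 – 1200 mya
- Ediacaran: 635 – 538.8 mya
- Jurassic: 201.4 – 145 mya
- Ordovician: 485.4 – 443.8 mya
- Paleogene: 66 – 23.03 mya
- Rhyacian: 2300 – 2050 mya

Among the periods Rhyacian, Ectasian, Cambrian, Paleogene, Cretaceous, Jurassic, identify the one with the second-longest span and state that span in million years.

Durations: Rhyacian 250; Ectasian 200; Cambrian 53.4; Paleogene 42.97; Cretaceous 79; Jurassic 56.4 Myr.
Sorted longest-first: Rhyacian (250), Ectasian (200), Cretaceous (79), Jurassic (56.4), Cambrian (53.4), Paleogene (42.97).
The second longest is Ectasian at 200 Myr.

Ectasian, 200 million years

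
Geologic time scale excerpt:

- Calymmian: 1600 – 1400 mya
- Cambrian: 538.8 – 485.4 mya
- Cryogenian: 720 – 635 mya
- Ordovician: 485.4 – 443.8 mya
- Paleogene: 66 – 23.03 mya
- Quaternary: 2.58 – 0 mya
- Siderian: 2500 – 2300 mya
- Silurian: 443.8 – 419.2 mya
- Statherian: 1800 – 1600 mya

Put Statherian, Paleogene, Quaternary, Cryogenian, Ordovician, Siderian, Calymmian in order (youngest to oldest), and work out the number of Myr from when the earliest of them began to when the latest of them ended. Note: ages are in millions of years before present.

Start ages (Ma): Siderian 2500, Statherian 1800, Calymmian 1600, Cryogenian 720, Ordovician 485.4, Paleogene 66, Quaternary 2.58.
Ordered youngest to oldest: Quaternary, Paleogene, Ordovician, Cryogenian, Calymmian, Statherian, Siderian.
Span = 2500 − 0 = 2500 Myr.

Quaternary → Paleogene → Ordovician → Cryogenian → Calymmian → Statherian → Siderian; total span 2500 Myr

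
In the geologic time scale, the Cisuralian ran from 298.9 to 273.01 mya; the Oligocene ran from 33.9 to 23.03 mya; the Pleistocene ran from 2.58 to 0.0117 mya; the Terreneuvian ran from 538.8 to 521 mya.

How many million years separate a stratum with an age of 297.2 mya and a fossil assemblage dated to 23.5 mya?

273.7 million years

297.2 − 23.5 = 273.7 million years.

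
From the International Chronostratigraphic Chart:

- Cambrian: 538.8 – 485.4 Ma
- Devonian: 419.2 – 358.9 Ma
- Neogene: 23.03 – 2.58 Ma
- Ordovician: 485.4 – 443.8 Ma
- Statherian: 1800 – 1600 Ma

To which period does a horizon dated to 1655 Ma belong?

1655 Ma lies between 1800 and 1600 Ma, so it falls in the Statherian.

Statherian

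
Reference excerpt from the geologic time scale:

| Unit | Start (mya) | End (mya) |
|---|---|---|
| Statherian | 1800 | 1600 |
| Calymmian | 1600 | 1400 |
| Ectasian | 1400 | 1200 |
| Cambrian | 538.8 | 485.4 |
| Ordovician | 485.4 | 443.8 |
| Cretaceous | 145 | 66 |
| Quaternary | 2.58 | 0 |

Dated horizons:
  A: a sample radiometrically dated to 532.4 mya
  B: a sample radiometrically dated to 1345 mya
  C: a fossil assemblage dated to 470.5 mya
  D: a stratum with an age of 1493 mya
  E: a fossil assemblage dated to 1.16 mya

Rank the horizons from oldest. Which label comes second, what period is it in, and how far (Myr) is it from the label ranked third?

B, in the Ectasian; 812.6 million years to A

Sorted oldest-first by Ma: D (1493), B (1345), A (532.4), C (470.5), E (1.16).
The second oldest is B at 1345 Ma, which lies in 1400–1200 Ma: the Ectasian.
The third oldest is A at 532.4 Ma; separation = |1345 − 532.4| = 812.6 Myr.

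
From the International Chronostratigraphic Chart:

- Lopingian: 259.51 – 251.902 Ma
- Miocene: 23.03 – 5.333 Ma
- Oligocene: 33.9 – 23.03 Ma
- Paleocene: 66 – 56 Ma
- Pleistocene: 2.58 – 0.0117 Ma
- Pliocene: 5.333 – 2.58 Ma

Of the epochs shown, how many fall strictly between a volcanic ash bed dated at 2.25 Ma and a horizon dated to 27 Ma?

2

27 Ma sits inside the Oligocene (33.9–23.03) and 2.25 Ma inside the Pleistocene (2.58–0.0117); neither of those is wholly between the two dates.
The listed epochs lying completely between them are Miocene, Pliocene — 2 in all.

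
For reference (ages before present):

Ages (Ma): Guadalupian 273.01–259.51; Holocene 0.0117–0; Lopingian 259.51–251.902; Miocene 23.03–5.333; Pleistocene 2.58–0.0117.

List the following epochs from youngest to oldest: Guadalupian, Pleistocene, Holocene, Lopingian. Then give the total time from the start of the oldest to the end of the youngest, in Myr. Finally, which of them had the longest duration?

Holocene, Pleistocene, Lopingian, Guadalupian; total span 273.01 Myr; longest is Guadalupian

Start ages (Ma): Guadalupian 273.01, Lopingian 259.51, Pleistocene 2.58, Holocene 0.0117.
Ordered youngest to oldest: Holocene, Pleistocene, Lopingian, Guadalupian.
Span = 273.01 − 0 = 273.01 Myr.
Durations: Lopingian 7.608, Pleistocene 2.5683, Holocene 0.0117, Guadalupian 13.5 → longest is Guadalupian (13.5 Myr).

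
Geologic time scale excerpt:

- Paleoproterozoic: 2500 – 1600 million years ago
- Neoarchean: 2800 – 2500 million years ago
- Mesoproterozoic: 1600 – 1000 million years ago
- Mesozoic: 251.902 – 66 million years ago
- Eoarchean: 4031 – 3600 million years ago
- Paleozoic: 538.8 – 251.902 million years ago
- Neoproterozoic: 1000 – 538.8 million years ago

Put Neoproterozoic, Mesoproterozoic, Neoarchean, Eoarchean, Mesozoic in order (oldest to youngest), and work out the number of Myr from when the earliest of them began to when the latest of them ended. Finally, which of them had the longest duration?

Eoarchean → Neoarchean → Mesoproterozoic → Neoproterozoic → Mesozoic; total span 3965 Myr; longest is Mesoproterozoic

From the excerpt: Neoproterozoic 1000–538.8; Mesoproterozoic 1600–1000; Neoarchean 2800–2500; Eoarchean 4031–3600; Mesozoic 251.902–66 (Ma).
Larger Ma is earlier, so the oldest is Eoarchean and the youngest is Mesozoic; oldest to youngest: Eoarchean, Neoarchean, Mesoproterozoic, Neoproterozoic, Mesozoic.
Oldest start 4031 minus youngest end 66 gives 3965 Myr overall.
Individual lengths (start − end): Mesozoic 185.902; Neoarchean 300; Eoarchean 431; Neoproterozoic 461.2; Mesoproterozoic 600. The largest is Mesoproterozoic at 600 Myr.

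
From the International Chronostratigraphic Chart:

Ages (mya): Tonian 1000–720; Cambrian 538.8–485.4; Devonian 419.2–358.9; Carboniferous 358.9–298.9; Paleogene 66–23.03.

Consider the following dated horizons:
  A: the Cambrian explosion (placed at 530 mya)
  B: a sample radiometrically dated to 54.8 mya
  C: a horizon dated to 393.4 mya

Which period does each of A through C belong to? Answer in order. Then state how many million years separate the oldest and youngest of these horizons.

A — Cambrian; B — Paleogene; C — Devonian; span 475.2 million years

A: 530 Ma lies in 538.8–485.4 Ma, so Cambrian.
B: 54.8 Ma lies in 66–23.03 Ma, so Paleogene.
C: 393.4 Ma lies in 419.2–358.9 Ma, so Devonian.
Oldest = 530 Ma, youngest = 54.8 Ma → span 475.2 Myr.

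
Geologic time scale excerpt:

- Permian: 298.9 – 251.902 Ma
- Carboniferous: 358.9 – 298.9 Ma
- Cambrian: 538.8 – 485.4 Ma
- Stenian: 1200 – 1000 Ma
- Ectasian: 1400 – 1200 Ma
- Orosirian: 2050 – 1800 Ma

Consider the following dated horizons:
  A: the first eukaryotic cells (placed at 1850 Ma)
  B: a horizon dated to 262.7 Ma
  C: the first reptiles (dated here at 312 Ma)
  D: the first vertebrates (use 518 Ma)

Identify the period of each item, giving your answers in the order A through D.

Match each age against the start–end ranges in the excerpt: A = 1850 Ma → Orosirian (2050–1800); B = 262.7 Ma → Permian (298.9–251.902); C = 312 Ma → Carboniferous (358.9–298.9); D = 518 Ma → Cambrian (538.8–485.4).

A — Orosirian; B — Permian; C — Carboniferous; D — Cambrian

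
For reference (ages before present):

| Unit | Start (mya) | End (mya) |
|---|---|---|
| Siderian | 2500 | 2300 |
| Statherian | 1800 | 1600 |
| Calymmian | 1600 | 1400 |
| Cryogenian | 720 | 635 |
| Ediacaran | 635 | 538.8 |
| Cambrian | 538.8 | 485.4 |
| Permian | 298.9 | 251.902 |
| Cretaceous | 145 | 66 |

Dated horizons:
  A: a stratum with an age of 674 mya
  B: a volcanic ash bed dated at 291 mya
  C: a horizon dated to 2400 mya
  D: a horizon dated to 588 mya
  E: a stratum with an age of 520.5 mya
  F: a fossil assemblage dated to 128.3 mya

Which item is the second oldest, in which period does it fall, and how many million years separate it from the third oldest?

A, in the Cryogenian; 86 million years to D

Larger Ma means older, so oldest first: C 2400 > A 674 > D 588 > E 520.5 > B 291 > F 128.3.
Counting 2 along gives A (674 Ma); the excerpt puts that inside the Cryogenian, 720–635 Ma.
Next in line is D (588 Ma), and 674 − 588 = 86 Myr.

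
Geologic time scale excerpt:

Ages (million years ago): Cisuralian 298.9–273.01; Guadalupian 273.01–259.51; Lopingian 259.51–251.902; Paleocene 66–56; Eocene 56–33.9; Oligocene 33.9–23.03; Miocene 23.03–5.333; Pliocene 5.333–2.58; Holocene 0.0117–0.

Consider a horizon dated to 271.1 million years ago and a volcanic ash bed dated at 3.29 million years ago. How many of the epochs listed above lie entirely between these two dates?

5

271.1 Ma sits inside the Guadalupian (273.01–259.51) and 3.29 Ma inside the Pliocene (5.333–2.58); neither of those is wholly between the two dates.
The listed epochs lying completely between them are Lopingian, Paleocene, Eocene, Oligocene, Miocene — 5 in all.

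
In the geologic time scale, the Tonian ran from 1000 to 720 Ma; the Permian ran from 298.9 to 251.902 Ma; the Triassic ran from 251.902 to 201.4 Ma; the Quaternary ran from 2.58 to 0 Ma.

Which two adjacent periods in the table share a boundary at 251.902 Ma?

Permian and Triassic

The Permian ends at 251.902 Ma and the Triassic begins at 251.902 Ma, so they share that boundary.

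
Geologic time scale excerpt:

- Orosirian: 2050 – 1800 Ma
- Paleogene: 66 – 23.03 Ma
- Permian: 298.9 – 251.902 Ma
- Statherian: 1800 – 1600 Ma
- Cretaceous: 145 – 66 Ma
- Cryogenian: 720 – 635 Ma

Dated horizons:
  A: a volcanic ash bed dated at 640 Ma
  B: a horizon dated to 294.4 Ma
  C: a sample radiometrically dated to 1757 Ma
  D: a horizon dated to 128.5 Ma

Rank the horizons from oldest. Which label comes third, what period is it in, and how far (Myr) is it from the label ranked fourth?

B, in the Permian; 165.9 million years to D

Larger Ma means older, so oldest first: C 1757 > A 640 > B 294.4 > D 128.5.
Counting 3 along gives B (294.4 Ma); the excerpt puts that inside the Permian, 298.9–251.902 Ma.
Next in line is D (128.5 Ma), and 294.4 − 128.5 = 165.9 Myr.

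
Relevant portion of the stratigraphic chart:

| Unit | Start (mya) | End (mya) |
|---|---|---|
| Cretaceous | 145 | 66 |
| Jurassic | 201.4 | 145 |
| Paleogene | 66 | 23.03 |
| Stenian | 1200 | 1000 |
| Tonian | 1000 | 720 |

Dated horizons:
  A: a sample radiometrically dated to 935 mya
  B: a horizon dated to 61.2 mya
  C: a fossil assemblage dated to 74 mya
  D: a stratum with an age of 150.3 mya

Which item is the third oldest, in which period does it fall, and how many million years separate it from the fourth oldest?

Sorted oldest-first by Ma: A (935), D (150.3), C (74), B (61.2).
The third oldest is C at 74 Ma, which lies in 145–66 Ma: the Cretaceous.
The fourth oldest is B at 61.2 Ma; separation = |74 − 61.2| = 12.8 Myr.

C, in the Cretaceous; 12.8 million years to B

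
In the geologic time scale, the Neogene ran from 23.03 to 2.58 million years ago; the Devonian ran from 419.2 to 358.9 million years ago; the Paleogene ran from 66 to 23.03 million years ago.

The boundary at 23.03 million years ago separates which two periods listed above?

Paleogene and Neogene

The Paleogene ends at 23.03 million years ago and the Neogene begins at 23.03 million years ago, so they share that boundary.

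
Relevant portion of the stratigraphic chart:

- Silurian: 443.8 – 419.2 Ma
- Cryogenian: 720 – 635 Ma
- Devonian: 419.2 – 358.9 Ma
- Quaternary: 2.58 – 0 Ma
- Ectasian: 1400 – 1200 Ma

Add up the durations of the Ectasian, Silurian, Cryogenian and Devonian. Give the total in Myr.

Each duration: Ectasian = 200; Silurian = 24.6; Cryogenian = 85; Devonian = 60.3.
Sum: 200 + 24.6 + 85 + 60.3 = 369.9 Myr.

369.9 million years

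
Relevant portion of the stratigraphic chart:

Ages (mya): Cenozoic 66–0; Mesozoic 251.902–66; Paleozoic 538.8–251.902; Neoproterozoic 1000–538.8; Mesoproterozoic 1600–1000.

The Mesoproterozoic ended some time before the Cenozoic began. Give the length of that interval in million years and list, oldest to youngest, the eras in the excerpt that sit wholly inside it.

934 million years; Neoproterozoic, Paleozoic, Mesozoic

The Mesoproterozoic closes at 1000 Ma and the Cenozoic opens at 66 Ma, so the interval is 1000 − 66 = 934 Myr.
An era fits inside if it starts at or after 1000 Ma and ends at or before 66 Ma; oldest first that gives Neoproterozoic, Paleozoic, Mesozoic.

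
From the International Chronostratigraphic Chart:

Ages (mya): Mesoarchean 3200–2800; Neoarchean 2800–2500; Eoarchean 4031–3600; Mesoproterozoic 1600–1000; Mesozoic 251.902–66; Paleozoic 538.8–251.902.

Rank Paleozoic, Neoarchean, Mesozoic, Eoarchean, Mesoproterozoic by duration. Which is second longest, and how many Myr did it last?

Eoarchean, 431 million years

Start − end for each: Paleozoic 538.8 − 251.902 = 286.898; Neoarchean 2800 − 2500 = 300; Mesozoic 251.902 − 66 = 185.902; Eoarchean 4031 − 3600 = 431; Mesoproterozoic 1600 − 1000 = 600.
Ranking these from longest: Mesoproterozoic > Eoarchean > Neoarchean > Paleozoic > Mesozoic.
Position 2 in that ranking is Eoarchean, which lasted 431 Myr.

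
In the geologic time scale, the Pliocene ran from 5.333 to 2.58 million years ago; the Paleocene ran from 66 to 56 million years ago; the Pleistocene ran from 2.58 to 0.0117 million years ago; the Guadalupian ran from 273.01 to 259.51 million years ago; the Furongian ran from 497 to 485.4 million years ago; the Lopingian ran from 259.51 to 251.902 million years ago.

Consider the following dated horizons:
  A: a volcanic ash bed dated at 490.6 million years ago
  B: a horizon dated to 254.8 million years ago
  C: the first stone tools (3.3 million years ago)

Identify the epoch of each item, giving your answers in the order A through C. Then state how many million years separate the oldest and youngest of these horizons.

A — Furongian; B — Lopingian; C — Pliocene; span 487.3 million years

Match each age against the start–end ranges in the excerpt: A = 490.6 Ma → Furongian (497–485.4); B = 254.8 Ma → Lopingian (259.51–251.902); C = 3.3 Ma → Pliocene (5.333–2.58).
The largest age is 490.6 Ma and the smallest is 3.3 Ma; their difference is 487.3 Myr.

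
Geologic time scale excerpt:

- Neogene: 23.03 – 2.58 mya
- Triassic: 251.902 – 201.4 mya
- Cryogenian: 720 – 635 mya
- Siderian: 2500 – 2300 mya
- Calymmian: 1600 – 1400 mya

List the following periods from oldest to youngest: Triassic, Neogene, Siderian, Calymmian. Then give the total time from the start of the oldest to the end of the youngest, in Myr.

Start ages (Ma): Siderian 2500, Calymmian 1600, Triassic 251.902, Neogene 23.03.
Ordered oldest to youngest: Siderian, Calymmian, Triassic, Neogene.
Span = 2500 − 2.58 = 2497.42 Myr.

Siderian → Calymmian → Triassic → Neogene; total span 2497.42 Myr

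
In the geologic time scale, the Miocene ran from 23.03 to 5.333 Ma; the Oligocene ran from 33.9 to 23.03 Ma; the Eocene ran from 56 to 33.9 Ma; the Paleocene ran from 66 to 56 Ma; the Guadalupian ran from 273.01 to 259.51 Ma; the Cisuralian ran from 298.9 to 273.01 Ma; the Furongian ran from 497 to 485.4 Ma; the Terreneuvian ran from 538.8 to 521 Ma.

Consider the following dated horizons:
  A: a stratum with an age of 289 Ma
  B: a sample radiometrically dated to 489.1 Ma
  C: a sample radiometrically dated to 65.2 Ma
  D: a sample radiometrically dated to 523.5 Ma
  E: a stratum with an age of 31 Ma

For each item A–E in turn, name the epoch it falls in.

A: 289 Ma lies in 298.9–273.01 Ma, so Cisuralian.
B: 489.1 Ma lies in 497–485.4 Ma, so Furongian.
C: 65.2 Ma lies in 66–56 Ma, so Paleocene.
D: 523.5 Ma lies in 538.8–521 Ma, so Terreneuvian.
E: 31 Ma lies in 33.9–23.03 Ma, so Oligocene.

A — Cisuralian; B — Furongian; C — Paleocene; D — Terreneuvian; E — Oligocene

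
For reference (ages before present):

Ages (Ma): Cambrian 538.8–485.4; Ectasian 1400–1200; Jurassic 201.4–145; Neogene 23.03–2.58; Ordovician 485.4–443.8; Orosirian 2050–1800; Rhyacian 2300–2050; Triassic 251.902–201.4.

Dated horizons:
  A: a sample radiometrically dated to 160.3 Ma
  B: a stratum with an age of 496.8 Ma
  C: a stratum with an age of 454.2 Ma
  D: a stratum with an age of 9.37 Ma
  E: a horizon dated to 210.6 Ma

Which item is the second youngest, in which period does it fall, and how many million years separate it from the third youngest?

A, in the Jurassic; 50.3 million years to E

Sorted youngest-first by Ma: D (9.37), A (160.3), E (210.6), C (454.2), B (496.8).
The second youngest is A at 160.3 Ma, which lies in 201.4–145 Ma: the Jurassic.
The third youngest is E at 210.6 Ma; separation = |160.3 − 210.6| = 50.3 Myr.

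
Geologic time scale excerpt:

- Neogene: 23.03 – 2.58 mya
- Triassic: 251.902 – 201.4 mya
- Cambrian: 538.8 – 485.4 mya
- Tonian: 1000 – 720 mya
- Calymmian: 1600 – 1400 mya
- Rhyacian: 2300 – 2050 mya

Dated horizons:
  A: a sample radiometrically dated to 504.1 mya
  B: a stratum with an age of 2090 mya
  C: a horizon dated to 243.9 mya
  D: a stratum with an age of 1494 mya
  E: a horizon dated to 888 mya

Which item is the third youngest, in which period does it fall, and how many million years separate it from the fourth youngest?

E, in the Tonian; 606 million years to D

Sorted youngest-first by Ma: C (243.9), A (504.1), E (888), D (1494), B (2090).
The third youngest is E at 888 Ma, which lies in 1000–720 Ma: the Tonian.
The fourth youngest is D at 1494 Ma; separation = |888 − 1494| = 606 Myr.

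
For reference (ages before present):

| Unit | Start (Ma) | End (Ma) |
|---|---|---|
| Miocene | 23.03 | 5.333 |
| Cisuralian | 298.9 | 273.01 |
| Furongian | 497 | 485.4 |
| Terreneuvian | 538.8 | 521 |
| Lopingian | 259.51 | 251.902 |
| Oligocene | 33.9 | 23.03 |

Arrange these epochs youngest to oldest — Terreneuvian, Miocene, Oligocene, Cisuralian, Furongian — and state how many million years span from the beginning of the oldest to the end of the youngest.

Miocene, Oligocene, Cisuralian, Furongian, Terreneuvian; total span 533.467 Myr

From the excerpt: Terreneuvian 538.8–521; Miocene 23.03–5.333; Oligocene 33.9–23.03; Cisuralian 298.9–273.01; Furongian 497–485.4 (Ma).
Larger Ma is earlier, so the oldest is Terreneuvian and the youngest is Miocene; youngest to oldest: Miocene, Oligocene, Cisuralian, Furongian, Terreneuvian.
Oldest start 538.8 minus youngest end 5.333 gives 533.467 Myr overall.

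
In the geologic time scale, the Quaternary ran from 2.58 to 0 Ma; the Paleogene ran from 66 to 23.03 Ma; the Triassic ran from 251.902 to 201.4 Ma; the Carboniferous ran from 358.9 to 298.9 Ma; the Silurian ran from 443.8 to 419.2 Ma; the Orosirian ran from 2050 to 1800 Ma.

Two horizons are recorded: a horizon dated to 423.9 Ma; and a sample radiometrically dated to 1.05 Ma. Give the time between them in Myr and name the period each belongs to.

Elapsed time: 423.9 − 1.05 = 422.85 Myr.
423.9 Ma lies within 443.8–419.2 Ma: Silurian.
1.05 Ma lies within 2.58–0 Ma: Quaternary.

422.85 million years apart; the first in the Silurian, the second in the Quaternary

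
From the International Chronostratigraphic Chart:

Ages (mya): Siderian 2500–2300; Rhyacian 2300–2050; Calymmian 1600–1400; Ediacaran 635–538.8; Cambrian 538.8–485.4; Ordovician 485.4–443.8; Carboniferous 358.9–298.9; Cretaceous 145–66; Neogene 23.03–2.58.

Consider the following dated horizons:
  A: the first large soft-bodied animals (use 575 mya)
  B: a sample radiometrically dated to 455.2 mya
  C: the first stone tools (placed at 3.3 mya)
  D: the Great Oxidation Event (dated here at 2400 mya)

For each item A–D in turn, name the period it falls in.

Match each age against the start–end ranges in the excerpt: A = 575 Ma → Ediacaran (635–538.8); B = 455.2 Ma → Ordovician (485.4–443.8); C = 3.3 Ma → Neogene (23.03–2.58); D = 2400 Ma → Siderian (2500–2300).

A — Ediacaran; B — Ordovician; C — Neogene; D — Siderian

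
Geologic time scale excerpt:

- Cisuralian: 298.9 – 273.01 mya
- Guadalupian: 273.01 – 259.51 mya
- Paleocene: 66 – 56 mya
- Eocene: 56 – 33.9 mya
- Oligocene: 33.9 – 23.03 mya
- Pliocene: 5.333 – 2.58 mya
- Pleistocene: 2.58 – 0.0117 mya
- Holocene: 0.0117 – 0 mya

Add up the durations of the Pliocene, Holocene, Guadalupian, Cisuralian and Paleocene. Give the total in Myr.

52.1547 million years

Each duration: Pliocene = 2.753; Holocene = 0.0117; Guadalupian = 13.5; Cisuralian = 25.89; Paleocene = 10.
Sum: 2.753 + 0.0117 + 13.5 + 25.89 + 10 = 52.1547 Myr.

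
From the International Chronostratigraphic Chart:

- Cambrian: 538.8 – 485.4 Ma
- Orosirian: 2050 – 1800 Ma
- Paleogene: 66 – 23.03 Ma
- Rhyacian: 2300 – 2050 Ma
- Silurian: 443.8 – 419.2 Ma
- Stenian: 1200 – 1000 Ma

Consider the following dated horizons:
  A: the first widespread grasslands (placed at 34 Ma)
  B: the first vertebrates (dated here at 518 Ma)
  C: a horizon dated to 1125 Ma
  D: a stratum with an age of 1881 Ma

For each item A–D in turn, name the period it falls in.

A: 34 Ma lies in 66–23.03 Ma, so Paleogene.
B: 518 Ma lies in 538.8–485.4 Ma, so Cambrian.
C: 1125 Ma lies in 1200–1000 Ma, so Stenian.
D: 1881 Ma lies in 2050–1800 Ma, so Orosirian.

A — Paleogene; B — Cambrian; C — Stenian; D — Orosirian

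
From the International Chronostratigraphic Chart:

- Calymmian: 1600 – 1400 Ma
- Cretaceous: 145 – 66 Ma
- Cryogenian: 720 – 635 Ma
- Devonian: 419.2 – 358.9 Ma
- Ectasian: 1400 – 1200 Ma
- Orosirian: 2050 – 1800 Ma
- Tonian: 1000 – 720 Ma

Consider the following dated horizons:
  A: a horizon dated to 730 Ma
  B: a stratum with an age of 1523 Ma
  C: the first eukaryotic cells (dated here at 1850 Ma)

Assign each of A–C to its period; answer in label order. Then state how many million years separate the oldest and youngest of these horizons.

A — Tonian; B — Calymmian; C — Orosirian; span 1120 million years

Match each age against the start–end ranges in the excerpt: A = 730 Ma → Tonian (1000–720); B = 1523 Ma → Calymmian (1600–1400); C = 1850 Ma → Orosirian (2050–1800).
The largest age is 1850 Ma and the smallest is 730 Ma; their difference is 1120 Myr.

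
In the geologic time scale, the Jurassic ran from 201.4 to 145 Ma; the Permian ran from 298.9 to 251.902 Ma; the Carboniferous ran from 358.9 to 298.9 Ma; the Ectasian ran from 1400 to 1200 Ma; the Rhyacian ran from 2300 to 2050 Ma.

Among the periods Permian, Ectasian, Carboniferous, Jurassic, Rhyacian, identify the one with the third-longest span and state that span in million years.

Carboniferous, 60 million years

Start − end for each: Permian 298.9 − 251.902 = 46.998; Ectasian 1400 − 1200 = 200; Carboniferous 358.9 − 298.9 = 60; Jurassic 201.4 − 145 = 56.4; Rhyacian 2300 − 2050 = 250.
Ranking these from longest: Rhyacian > Ectasian > Carboniferous > Jurassic > Permian.
Position 3 in that ranking is Carboniferous, which lasted 60 Myr.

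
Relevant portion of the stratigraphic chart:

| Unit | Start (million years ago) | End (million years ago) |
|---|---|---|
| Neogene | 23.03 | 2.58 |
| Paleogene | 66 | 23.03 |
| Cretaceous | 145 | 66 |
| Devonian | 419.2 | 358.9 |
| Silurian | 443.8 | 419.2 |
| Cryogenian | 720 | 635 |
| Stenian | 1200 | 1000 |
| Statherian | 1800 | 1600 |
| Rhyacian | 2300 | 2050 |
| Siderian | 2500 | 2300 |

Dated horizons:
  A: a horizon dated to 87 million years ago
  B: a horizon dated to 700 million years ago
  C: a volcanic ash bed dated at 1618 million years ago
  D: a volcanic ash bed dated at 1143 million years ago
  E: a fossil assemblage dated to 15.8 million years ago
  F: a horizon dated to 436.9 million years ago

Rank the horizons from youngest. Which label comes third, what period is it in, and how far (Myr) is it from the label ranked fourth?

Smaller Ma means younger, so youngest first: E 15.8 < A 87 < F 436.9 < B 700 < D 1143 < C 1618.
Counting 3 along gives F (436.9 Ma); the excerpt puts that inside the Silurian, 443.8–419.2 Ma.
Next in line is B (700 Ma), and 700 − 436.9 = 263.1 Myr.

F, in the Silurian; 263.1 million years to B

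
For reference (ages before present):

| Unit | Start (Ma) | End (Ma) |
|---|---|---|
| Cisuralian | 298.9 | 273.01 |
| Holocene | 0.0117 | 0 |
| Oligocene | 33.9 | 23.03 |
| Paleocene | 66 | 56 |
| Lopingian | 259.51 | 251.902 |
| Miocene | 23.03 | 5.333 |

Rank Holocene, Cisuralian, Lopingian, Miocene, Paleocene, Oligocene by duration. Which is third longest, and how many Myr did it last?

Oligocene, 10.87 million years

Start − end for each: Holocene 0.0117 − 0 = 0.0117; Cisuralian 298.9 − 273.01 = 25.89; Lopingian 259.51 − 251.902 = 7.608; Miocene 23.03 − 5.333 = 17.697; Paleocene 66 − 56 = 10; Oligocene 33.9 − 23.03 = 10.87.
Ranking these from longest: Cisuralian > Miocene > Oligocene > Paleocene > Lopingian > Holocene.
Position 3 in that ranking is Oligocene, which lasted 10.87 Myr.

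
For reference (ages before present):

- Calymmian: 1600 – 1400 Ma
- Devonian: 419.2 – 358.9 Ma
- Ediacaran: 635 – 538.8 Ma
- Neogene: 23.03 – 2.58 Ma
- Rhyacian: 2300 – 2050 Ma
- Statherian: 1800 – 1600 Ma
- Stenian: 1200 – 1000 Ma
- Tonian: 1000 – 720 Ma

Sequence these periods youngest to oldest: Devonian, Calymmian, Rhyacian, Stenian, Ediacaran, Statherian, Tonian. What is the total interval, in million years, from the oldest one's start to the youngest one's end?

Devonian → Ediacaran → Tonian → Stenian → Calymmian → Statherian → Rhyacian; total span 1941.1 Myr

Start ages (Ma): Rhyacian 2300, Statherian 1800, Calymmian 1600, Stenian 1200, Tonian 1000, Ediacaran 635, Devonian 419.2.
Ordered youngest to oldest: Devonian, Ediacaran, Tonian, Stenian, Calymmian, Statherian, Rhyacian.
Span = 2300 − 358.9 = 1941.1 Myr.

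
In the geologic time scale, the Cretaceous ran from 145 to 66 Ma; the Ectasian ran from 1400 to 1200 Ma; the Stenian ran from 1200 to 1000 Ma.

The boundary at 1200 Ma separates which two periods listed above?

The Ectasian ends at 1200 Ma and the Stenian begins at 1200 Ma, so they share that boundary.

Ectasian and Stenian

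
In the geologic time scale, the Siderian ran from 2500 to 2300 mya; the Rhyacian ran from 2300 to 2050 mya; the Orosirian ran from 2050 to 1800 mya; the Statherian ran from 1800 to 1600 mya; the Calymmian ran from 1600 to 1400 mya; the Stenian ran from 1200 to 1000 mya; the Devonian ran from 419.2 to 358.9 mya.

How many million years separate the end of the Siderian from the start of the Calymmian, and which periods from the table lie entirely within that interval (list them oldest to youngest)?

700 million years; Rhyacian, Orosirian, Statherian

End of Siderian = 2300 Ma; start of Calymmian = 1600 Ma.
Gap = 2300 − 1600 = 700 Myr.
Periods wholly inside 2300–1600 Ma: Rhyacian (2300–2050), Orosirian (2050–1800), Statherian (1800–1600).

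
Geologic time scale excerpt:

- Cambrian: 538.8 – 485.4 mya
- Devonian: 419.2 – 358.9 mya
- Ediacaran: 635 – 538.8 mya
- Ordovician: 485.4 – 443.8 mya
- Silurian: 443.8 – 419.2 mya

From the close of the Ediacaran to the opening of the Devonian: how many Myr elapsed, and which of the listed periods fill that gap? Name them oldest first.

End of Ediacaran = 538.8 Ma; start of Devonian = 419.2 Ma.
Gap = 538.8 − 419.2 = 119.6 Myr.
Periods wholly inside 538.8–419.2 Ma: Cambrian (538.8–485.4), Ordovician (485.4–443.8), Silurian (443.8–419.2).

119.6 million years; Cambrian, Ordovician, Silurian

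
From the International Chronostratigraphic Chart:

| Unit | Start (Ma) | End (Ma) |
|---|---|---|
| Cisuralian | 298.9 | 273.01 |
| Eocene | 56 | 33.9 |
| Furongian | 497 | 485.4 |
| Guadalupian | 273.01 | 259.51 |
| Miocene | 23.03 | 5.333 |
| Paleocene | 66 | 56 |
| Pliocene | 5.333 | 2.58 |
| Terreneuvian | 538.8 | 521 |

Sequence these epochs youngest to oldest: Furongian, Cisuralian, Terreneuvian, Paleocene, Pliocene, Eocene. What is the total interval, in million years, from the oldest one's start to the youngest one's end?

Pliocene, Eocene, Paleocene, Cisuralian, Furongian, Terreneuvian; total span 536.22 Myr

From the excerpt: Furongian 497–485.4; Cisuralian 298.9–273.01; Terreneuvian 538.8–521; Paleocene 66–56; Pliocene 5.333–2.58; Eocene 56–33.9 (Ma).
Larger Ma is earlier, so the oldest is Terreneuvian and the youngest is Pliocene; youngest to oldest: Pliocene, Eocene, Paleocene, Cisuralian, Furongian, Terreneuvian.
Oldest start 538.8 minus youngest end 2.58 gives 536.22 Myr overall.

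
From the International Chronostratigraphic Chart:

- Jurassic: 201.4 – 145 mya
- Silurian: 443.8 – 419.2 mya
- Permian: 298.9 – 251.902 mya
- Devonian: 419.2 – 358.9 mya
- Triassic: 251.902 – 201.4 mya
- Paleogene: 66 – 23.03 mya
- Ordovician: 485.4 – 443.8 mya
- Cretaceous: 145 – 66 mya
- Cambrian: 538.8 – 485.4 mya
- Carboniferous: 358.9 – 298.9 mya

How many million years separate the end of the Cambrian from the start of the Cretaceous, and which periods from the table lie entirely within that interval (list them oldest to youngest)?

End of Cambrian = 485.4 Ma; start of Cretaceous = 145 Ma.
Gap = 485.4 − 145 = 340.4 Myr.
Periods wholly inside 485.4–145 Ma: Ordovician (485.4–443.8), Silurian (443.8–419.2), Devonian (419.2–358.9), Carboniferous (358.9–298.9), Permian (298.9–251.902), Triassic (251.902–201.4), Jurassic (201.4–145).

340.4 million years; Ordovician, Silurian, Devonian, Carboniferous, Permian, Triassic, Jurassic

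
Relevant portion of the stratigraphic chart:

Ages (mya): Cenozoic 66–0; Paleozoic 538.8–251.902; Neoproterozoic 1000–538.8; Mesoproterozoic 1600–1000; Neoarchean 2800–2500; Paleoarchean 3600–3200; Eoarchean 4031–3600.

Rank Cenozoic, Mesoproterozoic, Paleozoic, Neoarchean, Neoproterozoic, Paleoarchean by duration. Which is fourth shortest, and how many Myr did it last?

Durations: Cenozoic 66; Mesoproterozoic 600; Paleozoic 286.898; Neoarchean 300; Neoproterozoic 461.2; Paleoarchean 400 Myr.
Sorted shortest-first: Cenozoic (66), Paleozoic (286.898), Neoarchean (300), Paleoarchean (400), Neoproterozoic (461.2), Mesoproterozoic (600).
The fourth shortest is Paleoarchean at 400 Myr.

Paleoarchean, 400 million years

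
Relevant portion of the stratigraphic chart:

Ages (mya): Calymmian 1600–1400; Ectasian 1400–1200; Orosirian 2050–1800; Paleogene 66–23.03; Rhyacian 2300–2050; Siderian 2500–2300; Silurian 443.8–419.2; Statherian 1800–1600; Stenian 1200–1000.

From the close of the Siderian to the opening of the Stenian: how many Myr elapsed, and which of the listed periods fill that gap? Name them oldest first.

End of Siderian = 2300 Ma; start of Stenian = 1200 Ma.
Gap = 2300 − 1200 = 1100 Myr.
Periods wholly inside 2300–1200 Ma: Rhyacian (2300–2050), Orosirian (2050–1800), Statherian (1800–1600), Calymmian (1600–1400), Ectasian (1400–1200).

1100 million years; Rhyacian, Orosirian, Statherian, Calymmian, Ectasian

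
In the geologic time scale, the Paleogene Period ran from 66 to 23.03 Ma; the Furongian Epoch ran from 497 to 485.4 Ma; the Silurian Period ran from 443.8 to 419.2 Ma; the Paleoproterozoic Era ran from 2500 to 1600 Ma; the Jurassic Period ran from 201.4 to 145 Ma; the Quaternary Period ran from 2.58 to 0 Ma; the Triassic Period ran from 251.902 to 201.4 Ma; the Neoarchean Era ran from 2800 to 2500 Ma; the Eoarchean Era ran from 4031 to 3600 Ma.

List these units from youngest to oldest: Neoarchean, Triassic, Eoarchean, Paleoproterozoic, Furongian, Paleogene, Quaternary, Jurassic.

Quaternary, then Paleogene, then Jurassic, then Triassic, then Furongian, then Paleoproterozoic, then Neoarchean, then Eoarchean

Read off each span (Ma): Neoarchean 2800–2500; Triassic 251.902–201.4; Eoarchean 4031–3600; Paleoproterozoic 2500–1600; Furongian 497–485.4; Paleogene 66–23.03; Quaternary 2.58–0; Jurassic 201.4–145.
Larger Ma is older, so oldest→youngest is Eoarchean, Neoarchean, Paleoproterozoic, Furongian, Triassic, Jurassic, Paleogene, Quaternary; reverse it for youngest→oldest.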